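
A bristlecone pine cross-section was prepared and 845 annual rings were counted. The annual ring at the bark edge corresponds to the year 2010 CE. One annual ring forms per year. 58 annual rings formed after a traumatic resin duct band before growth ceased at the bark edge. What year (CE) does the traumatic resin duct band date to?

1952 CE

58 annual rings formed after the traumatic resin duct band.
The annual ring at the bark edge is 2010 CE, so the traumatic resin duct band dates to 2010 − 58 = 1952 CE.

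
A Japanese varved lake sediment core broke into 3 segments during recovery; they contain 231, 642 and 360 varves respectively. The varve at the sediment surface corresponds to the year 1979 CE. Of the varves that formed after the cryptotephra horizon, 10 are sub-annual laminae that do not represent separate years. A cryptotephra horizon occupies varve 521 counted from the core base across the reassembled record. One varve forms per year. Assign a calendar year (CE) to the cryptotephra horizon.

1277 CE

Total varves = 231 + 642 + 360 = 1233.
The cryptotephra horizon sits at varve 521 from the core base, so 1233 − 521 = 712 varves formed after it.
Removing the 10 false varves leaves 712 − 10 = 702 true varves beyond the cryptotephra horizon.
The varve at the sediment surface is 1979 CE, so the cryptotephra horizon dates to 1979 − 702 = 1277 CE.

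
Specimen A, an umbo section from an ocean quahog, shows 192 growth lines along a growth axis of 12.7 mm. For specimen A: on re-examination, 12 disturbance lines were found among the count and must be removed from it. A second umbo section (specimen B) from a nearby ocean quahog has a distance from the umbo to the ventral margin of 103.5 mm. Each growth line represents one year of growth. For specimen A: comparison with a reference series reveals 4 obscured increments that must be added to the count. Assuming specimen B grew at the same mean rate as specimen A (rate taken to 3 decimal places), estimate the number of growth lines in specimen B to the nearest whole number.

1500 growth lines

Specimen A: true growth line count = 192 − 12 + 4 = 184.
A: 12.7 mm over 184 years gives 12.7 / 184 ≈ 0.069 mm/year.
For B, 103.5 / 0.069 = 1500.00 years ≈ 1500 growth lines.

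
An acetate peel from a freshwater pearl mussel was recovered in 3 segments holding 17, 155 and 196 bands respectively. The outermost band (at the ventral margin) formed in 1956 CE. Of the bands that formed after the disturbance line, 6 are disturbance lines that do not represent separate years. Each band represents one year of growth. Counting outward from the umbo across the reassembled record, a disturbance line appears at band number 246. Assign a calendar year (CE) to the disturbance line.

Total bands = 17 + 155 + 196 = 368.
368 − 246 = 122 bands lie beyond the disturbance line toward the ventral margin.
Excluding 6 false bands: 122 − 6 = 116.
The band at the ventral margin is 1956 CE, so the disturbance line dates to 1956 − 116 = 1840 CE.

1840 CE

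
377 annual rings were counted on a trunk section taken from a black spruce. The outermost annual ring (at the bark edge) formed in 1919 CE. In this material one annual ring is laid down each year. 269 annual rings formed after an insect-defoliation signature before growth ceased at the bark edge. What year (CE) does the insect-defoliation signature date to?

269 annual rings formed after the insect-defoliation signature.
Counting back 269 years from 1919 CE places the insect-defoliation signature in 1919 − 269 = 1650 CE.

1650 CE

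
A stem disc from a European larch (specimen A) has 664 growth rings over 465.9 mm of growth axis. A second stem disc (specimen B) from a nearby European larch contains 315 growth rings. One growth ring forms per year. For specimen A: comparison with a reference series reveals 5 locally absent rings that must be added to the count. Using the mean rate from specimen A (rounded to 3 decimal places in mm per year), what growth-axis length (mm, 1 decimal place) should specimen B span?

219.2 mm

Specimen A: true growth ring count = 664 + 5 = 669.
A: 465.9 mm over 669 years gives 465.9 / 669 ≈ 0.696 mm per year.
B's length ≈ 0.696 × 315 = 219.2 mm.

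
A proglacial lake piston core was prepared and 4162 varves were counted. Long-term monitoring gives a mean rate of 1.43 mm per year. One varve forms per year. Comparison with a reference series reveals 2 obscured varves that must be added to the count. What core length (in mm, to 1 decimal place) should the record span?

True varve count = 4162 + 2 = 4164.
4164 years at 1.43 mm/year gives 1.43 × 4164 = 5954.5 mm.

5954.5 mm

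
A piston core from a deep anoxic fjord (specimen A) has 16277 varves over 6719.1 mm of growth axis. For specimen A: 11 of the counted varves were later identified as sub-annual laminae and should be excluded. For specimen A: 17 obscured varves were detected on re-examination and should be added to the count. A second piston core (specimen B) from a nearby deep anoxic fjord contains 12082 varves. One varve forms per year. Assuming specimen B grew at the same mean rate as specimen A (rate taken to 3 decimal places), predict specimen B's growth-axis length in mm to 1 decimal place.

4989.9 mm

Specimen A: true varve count = 16277 − 11 + 17 = 16283.
A: Mean rate = 6719.1 mm / 16283 years ≈ 0.413 mm/yr.
Length of B = 0.413 × 12082 = 4989.9 mm.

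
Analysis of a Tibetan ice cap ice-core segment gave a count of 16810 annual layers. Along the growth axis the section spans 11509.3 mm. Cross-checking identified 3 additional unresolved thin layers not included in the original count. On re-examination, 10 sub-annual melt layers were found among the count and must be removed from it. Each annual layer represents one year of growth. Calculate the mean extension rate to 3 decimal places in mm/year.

0.685 mm/year

Adjusted count: 16810 − 10 + 3 = 16803 annual layers.
Mean rate = 11509.3 mm / 16803 years ≈ 0.685 mm/year.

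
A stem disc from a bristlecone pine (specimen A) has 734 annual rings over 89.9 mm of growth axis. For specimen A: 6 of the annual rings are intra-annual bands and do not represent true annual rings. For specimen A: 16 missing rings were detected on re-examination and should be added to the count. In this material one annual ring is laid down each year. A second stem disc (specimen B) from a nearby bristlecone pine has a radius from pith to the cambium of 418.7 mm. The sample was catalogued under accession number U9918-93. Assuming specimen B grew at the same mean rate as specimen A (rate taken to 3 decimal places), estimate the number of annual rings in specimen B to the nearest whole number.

3460 annual rings

Specimen A: after corrections the count is 734 − 6 + 16 = 744 annual rings.
A: Extension rate ≈ 89.9 / 744 = 0.121 mm/year.
B spans 418.7 / 0.121 = 3460.33 years ≈ 3460 annual rings.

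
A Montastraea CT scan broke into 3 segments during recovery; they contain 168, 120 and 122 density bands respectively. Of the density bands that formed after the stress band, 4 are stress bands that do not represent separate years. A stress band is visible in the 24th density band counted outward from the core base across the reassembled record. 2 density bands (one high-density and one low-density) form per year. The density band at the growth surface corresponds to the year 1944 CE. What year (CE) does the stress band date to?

Total density bands = 168 + 120 + 122 = 410.
410 − 24 = 386 density bands lie beyond the stress band toward the growth surface.
386 − 4 false = 382 true density bands after the stress band.
382 density bands at 2 per year is 382 / 2 = 191 years.
1944 − 191 = 1753 CE.

1753 CE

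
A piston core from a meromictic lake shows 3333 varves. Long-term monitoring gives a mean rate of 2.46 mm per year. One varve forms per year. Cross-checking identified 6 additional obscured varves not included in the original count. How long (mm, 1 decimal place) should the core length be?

Correcting the raw count gives 3333 + 6 = 3339 true varves.
Length ≈ 2.46 × 3339 = 8213.9 mm.

8213.9 mm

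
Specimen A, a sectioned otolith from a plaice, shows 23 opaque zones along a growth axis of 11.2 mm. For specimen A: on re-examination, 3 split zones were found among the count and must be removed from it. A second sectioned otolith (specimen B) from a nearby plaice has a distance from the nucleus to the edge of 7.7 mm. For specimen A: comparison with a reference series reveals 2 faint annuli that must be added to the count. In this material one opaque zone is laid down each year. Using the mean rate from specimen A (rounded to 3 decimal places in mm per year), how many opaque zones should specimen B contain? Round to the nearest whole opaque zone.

15 opaque zones

Specimen A: after corrections the count is 23 − 3 + 2 = 22 opaque zones.
A: Extension rate ≈ 11.2 / 22 = 0.509 mm/year.
Specimen B: 7.7 mm / 0.509 mm per year = 15.13 years ≈ 15 opaque zones.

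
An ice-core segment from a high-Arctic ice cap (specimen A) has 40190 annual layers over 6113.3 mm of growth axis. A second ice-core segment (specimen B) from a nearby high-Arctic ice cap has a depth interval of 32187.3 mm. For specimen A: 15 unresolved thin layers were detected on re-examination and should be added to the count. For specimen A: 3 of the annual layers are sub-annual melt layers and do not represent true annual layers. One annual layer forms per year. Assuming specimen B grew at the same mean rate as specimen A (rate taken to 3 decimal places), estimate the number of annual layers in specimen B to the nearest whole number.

Specimen A: adjusted count: 40190 − 3 + 15 = 40202 annual layers.
A: Extension rate ≈ 6113.3 / 40202 = 0.152 mm/year.
Specimen B: 32187.3 mm / 0.152 mm per year = 211758.55 years ≈ 211759 annual layers.

211759 annual layers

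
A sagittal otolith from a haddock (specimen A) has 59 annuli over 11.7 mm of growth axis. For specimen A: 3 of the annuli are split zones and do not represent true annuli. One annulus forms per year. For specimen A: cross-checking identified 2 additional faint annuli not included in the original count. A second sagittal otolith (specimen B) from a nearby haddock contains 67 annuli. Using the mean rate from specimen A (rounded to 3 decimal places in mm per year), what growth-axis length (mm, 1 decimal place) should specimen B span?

Specimen A: correcting the raw count gives 59 − 3 + 2 = 58 true annuli.
A: Extension rate ≈ 11.7 / 58 = 0.202 mm/year.
B's length ≈ 0.202 × 67 = 13.5 mm.

13.5 mm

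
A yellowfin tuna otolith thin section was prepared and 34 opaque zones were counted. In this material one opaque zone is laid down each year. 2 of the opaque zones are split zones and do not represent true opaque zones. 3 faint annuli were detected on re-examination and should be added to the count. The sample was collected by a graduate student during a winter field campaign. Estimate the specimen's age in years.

True opaque zone count = 34 − 2 + 3 = 35.
With a one-to-one opaque zone periodicity this is 35 years.

35 years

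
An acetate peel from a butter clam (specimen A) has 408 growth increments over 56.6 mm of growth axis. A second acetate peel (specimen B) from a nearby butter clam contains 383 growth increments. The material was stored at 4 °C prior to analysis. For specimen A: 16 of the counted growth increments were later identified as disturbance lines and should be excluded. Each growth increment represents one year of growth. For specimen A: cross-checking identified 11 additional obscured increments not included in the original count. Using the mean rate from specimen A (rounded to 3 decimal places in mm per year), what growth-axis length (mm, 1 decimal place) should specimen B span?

Specimen A: adjusted count: 408 − 16 + 11 = 403 growth increments.
A: Extension rate ≈ 56.6 / 403 = 0.140 mm/yr.
Length of B = 0.140 × 383 = 53.6 mm.

53.6 mm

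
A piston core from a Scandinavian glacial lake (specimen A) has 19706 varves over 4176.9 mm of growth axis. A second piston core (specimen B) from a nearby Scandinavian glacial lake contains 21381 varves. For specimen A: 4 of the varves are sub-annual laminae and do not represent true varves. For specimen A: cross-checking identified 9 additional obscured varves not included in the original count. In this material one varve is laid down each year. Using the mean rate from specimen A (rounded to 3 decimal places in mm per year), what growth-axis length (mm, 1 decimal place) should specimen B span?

Specimen A: adjusted count: 19706 − 4 + 9 = 19711 varves.
A: 4176.9 mm over 19711 years gives 4176.9 / 19711 ≈ 0.212 mm/year.
Length of B = 0.212 × 21381 = 4532.8 mm.

4532.8 mm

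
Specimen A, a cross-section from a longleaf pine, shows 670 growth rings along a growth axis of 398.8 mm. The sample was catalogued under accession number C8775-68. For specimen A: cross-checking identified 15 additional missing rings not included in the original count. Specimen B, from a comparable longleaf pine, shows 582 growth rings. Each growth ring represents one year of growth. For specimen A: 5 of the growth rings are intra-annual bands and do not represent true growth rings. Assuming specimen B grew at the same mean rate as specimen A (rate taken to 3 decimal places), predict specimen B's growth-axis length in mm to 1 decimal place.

341.1 mm

Specimen A: after corrections the count is 670 − 5 + 15 = 680 growth rings.
A: Mean rate = 398.8 mm / 680 years ≈ 0.586 mm/year.
Length of B = 0.586 × 582 = 341.1 mm.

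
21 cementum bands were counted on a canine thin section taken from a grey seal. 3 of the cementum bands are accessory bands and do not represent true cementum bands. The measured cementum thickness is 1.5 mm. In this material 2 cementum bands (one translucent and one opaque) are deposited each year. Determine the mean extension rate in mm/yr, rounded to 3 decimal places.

Correcting the raw count gives 21 − 3 = 18 true cementum bands.
Dividing by 2 cementum bands per year: 18 / 2 = 9 years.
1.5 mm over 9 years gives 1.5 / 9 ≈ 0.167 mm/yr.

0.167 mm/yr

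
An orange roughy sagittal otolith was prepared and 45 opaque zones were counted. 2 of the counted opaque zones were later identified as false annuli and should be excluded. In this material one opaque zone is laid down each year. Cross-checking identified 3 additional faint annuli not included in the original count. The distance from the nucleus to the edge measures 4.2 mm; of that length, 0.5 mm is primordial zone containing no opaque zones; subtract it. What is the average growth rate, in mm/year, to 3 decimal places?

0.080 mm/year

After corrections the count is 45 − 2 + 3 = 46 opaque zones.
Removing the 0.5 mm offcut leaves 4.2 − 0.5 = 3.7 mm.
Extension rate ≈ 3.7 / 46 = 0.080 mm/year.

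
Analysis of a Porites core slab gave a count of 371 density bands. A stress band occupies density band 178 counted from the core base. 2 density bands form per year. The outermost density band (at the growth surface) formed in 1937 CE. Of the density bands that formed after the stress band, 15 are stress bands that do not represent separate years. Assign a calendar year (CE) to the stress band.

371 − 178 = 193 density bands lie beyond the stress band toward the growth surface.
Excluding 15 false density bands: 193 − 15 = 178.
178 density bands at 2 per year is 178 / 2 = 89 years.
The density band at the growth surface is 1937 CE, so the stress band dates to 1937 − 89 = 1848 CE.

1848 CE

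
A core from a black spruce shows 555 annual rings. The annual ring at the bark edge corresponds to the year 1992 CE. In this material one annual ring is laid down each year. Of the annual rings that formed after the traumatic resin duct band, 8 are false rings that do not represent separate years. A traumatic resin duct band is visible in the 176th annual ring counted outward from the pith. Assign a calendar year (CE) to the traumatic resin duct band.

1621 CE

Between annual ring 176 and the bark edge there are 555 − 176 = 379 annual rings.
379 − 8 false = 371 true annual rings after the traumatic resin duct band.
Counting back 371 years from 1992 CE places the traumatic resin duct band in 1992 − 371 = 1621 CE.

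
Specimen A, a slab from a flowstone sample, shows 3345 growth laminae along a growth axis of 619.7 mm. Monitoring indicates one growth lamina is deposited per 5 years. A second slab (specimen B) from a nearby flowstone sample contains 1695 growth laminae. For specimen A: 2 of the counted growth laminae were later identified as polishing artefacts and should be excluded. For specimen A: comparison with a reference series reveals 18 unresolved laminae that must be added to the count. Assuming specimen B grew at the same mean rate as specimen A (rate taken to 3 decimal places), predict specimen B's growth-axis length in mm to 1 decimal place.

Specimen A: correcting the raw count gives 3345 − 2 + 18 = 3361 true growth laminae.
Specimen A: at 5 years per growth lamina, 3361 × 5 = 16805 years.
A: Mean rate = 619.7 mm / 16805 years ≈ 0.037 mm per year.
Specimen B: multiplying by 5 years per growth lamina: 1695 × 5 = 8475 years. Length of B = 0.037 × 8475 = 313.6 mm.

313.6 mm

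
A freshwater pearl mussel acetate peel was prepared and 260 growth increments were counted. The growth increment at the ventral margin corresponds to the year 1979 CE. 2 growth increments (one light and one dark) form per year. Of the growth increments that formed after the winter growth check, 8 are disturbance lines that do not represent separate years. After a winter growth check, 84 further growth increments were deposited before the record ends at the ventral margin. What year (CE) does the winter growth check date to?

1941 CE

There are 84 growth increments younger than the winter growth check.
Removing the 8 false growth increments leaves 84 − 8 = 76 true growth increments beyond the winter growth check.
Dividing by 2 growth increments per year: 76 / 2 = 38 years.
Counting back 38 years from 1979 CE places the winter growth check in 1979 − 38 = 1941 CE.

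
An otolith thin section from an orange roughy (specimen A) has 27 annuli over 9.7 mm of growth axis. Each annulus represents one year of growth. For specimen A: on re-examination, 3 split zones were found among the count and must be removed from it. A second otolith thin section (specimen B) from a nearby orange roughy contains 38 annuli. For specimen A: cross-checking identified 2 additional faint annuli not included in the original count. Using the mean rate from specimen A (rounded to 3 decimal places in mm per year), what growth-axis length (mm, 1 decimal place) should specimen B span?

14.2 mm

Specimen A: adjusted count: 27 − 3 + 2 = 26 annuli.
A: 9.7 mm over 26 years gives 9.7 / 26 ≈ 0.373 mm per year.
For B, 0.373 mm/year × 38 years = 14.2 mm.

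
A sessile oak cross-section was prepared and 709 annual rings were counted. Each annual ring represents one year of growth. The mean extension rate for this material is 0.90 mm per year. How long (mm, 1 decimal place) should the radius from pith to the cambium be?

709 years of growth are recorded.
Length ≈ 0.90 × 709 = 638.1 mm.

638.1 mm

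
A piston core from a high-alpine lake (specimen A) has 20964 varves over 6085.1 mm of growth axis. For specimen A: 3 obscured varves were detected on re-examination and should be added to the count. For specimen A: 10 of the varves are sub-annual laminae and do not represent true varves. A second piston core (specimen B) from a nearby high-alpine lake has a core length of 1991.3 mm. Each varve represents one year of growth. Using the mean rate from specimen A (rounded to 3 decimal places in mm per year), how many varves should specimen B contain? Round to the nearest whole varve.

6867 varves

Specimen A: adjusted count: 20964 − 10 + 3 = 20957 varves.
A: Extension rate ≈ 6085.1 / 20957 = 0.290 mm/yr.
For B, 1991.3 / 0.290 = 6866.55 years ≈ 6867 varves.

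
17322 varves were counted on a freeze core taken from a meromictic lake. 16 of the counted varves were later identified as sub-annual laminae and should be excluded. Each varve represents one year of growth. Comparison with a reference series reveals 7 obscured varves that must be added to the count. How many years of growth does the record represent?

17313 years

Correcting the raw count gives 17322 − 16 + 7 = 17313 true varves.
At one varve per year, that is 17313 years.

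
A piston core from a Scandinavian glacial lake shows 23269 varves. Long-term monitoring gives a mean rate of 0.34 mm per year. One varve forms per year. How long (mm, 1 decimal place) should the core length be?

The record spans 23269 years at 0.34 mm per year.
23269 years at 0.34 mm/year gives 0.34 × 23269 = 7911.5 mm.

7911.5 mm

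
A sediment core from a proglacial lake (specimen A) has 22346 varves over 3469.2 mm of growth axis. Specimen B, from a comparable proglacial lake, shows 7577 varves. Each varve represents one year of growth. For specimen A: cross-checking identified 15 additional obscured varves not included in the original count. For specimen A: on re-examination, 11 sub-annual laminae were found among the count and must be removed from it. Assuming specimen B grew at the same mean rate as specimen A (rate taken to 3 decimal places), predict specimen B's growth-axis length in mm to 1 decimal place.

Specimen A: adjusted count: 22346 − 11 + 15 = 22350 varves.
A: Extension rate ≈ 3469.2 / 22350 = 0.155 mm/yr.
B's length ≈ 0.155 × 7577 = 1174.4 mm.

1174.4 mm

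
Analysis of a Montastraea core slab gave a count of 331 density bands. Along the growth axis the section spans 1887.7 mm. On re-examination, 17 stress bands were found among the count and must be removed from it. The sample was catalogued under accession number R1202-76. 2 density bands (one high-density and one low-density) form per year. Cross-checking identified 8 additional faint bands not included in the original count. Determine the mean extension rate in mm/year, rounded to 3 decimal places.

Adjusted count: 331 − 17 + 8 = 322 density bands.
With 2 density bands per year, 322 / 2 = 161 years.
Extension rate ≈ 1887.7 / 161 = 11.725 mm/year.

11.725 mm/year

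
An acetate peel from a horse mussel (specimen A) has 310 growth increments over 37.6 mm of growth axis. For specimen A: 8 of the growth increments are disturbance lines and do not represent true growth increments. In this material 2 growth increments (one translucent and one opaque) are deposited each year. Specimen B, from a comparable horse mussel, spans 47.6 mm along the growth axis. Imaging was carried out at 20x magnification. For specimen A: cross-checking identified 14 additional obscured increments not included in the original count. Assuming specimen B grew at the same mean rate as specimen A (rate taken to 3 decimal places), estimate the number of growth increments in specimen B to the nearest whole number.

400 growth increments

Specimen A: adjusted count: 310 − 8 + 14 = 316 growth increments.
Specimen A: dividing by 2 growth increments per year: 316 / 2 = 158 years.
A: Mean rate = 37.6 mm / 158 years ≈ 0.238 mm per year.
B spans 47.6 / 0.238 = 200.00 years; at 2 growth increments per year that is 200.00 × 2 ≈ 400 growth increments.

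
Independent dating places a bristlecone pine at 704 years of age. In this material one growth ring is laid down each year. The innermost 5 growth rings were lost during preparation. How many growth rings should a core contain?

At one growth ring per year, 704 years correspond to 704 growth rings.
704 − 5 missed = 699 growth rings expected in the prepared section.

699 growth rings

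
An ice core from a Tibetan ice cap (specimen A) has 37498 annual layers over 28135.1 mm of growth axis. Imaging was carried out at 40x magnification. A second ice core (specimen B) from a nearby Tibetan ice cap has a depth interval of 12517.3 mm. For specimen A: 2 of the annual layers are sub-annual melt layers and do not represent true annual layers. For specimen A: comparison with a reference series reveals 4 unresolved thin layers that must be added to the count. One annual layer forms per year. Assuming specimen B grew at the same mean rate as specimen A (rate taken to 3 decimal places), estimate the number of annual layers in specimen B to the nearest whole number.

16690 annual layers

Specimen A: adjusted count: 37498 − 2 + 4 = 37500 annual layers.
A: Extension rate ≈ 28135.1 / 37500 = 0.750 mm/yr.
For B, 12517.3 / 0.750 = 16689.73 years ≈ 16690 annual layers.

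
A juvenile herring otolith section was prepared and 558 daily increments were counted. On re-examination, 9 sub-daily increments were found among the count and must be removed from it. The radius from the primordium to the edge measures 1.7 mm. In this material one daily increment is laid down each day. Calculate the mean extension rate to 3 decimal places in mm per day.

0.003 mm per day

Adjusted count: 558 − 9 = 549 daily increments.
Extension rate ≈ 1.7 / 549 = 0.003 mm per day.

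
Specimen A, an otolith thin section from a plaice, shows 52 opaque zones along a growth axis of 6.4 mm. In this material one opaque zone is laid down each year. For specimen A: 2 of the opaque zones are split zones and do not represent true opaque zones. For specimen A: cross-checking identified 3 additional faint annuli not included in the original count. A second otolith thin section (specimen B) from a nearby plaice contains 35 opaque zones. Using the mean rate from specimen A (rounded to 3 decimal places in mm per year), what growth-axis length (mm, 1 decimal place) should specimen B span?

4.2 mm

Specimen A: adjusted count: 52 − 2 + 3 = 53 opaque zones.
A: Mean rate = 6.4 mm / 53 years ≈ 0.121 mm/year.
For B, 0.121 mm/year × 35 years = 4.2 mm.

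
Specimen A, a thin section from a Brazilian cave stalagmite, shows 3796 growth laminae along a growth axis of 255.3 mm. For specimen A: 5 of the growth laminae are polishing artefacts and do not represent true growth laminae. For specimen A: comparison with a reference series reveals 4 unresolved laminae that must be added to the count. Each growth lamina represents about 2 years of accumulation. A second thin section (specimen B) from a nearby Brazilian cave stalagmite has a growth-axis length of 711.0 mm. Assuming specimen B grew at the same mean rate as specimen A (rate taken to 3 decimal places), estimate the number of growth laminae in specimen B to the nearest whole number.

10456 growth laminae

Specimen A: true growth lamina count = 3796 − 5 + 4 = 3795.
Specimen A: 3795 growth laminae at 2 years each span 3795 × 2 = 7590 years.
A: 255.3 mm over 7590 years gives 255.3 / 7590 ≈ 0.034 mm per year.
B spans 711.0 / 0.034 = 20911.76 years; at 2 years per growth lamina that is 20911.76 / 2 ≈ 10456 growth laminae.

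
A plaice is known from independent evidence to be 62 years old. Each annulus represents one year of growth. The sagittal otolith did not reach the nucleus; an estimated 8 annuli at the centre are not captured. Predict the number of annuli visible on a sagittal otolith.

54 annuli

Expected annuli over 62 years: 62.
Less the 8 uncaptured annuli: 62 − 8 = 54.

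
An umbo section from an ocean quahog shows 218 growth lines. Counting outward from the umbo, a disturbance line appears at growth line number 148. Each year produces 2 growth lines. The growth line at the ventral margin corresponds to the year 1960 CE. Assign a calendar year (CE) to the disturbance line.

The disturbance line sits at growth line 148 from the umbo, so 218 − 148 = 70 growth lines formed after it.
With 2 growth lines per year, 70 / 2 = 35 years.
1960 − 35 = 1925 CE.

1925 CE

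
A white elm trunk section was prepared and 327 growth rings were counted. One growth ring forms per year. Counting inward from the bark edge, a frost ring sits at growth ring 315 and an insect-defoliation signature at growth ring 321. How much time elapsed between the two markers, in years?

6 years

The two markers are separated by 321 − 315 = 6 growth rings.
At one growth ring per year, 6 years elapsed between them.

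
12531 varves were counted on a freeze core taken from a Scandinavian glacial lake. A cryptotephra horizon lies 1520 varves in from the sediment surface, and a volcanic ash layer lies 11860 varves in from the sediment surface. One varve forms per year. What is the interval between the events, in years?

10340 years

Separation: 11860 − 1520 = 10340 varves.
At one varve per year, 10340 years elapsed between them.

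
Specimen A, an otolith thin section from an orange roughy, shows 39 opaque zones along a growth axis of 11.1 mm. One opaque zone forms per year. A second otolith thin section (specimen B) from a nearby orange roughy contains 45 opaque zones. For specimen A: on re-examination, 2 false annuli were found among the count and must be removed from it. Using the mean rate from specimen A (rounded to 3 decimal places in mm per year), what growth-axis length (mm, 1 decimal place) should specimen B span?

Specimen A: correcting the raw count gives 39 − 2 = 37 true opaque zones.
A: Mean rate = 11.1 mm / 37 years ≈ 0.300 mm/year.
Length of B = 0.300 × 45 = 13.5 mm.

13.5 mm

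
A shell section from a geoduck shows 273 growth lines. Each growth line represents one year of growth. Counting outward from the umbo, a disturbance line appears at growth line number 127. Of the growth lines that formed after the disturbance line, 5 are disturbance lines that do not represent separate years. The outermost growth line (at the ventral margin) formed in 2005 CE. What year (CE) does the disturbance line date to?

1864 CE

Between growth line 127 and the ventral margin there are 273 − 127 = 146 growth lines.
Removing the 5 false growth lines leaves 146 − 5 = 141 true growth lines beyond the disturbance line.
The growth line at the ventral margin is 2005 CE, so the disturbance line dates to 2005 − 141 = 1864 CE.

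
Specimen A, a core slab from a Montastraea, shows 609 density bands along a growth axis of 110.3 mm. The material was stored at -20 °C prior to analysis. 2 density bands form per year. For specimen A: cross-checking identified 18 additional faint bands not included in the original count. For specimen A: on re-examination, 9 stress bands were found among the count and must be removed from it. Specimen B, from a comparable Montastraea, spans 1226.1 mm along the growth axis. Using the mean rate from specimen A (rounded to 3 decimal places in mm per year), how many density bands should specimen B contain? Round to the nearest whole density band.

Specimen A: after corrections the count is 609 − 9 + 18 = 618 density bands.
Specimen A: dividing by 2 density bands per year: 618 / 2 = 309 years.
A: Extension rate ≈ 110.3 / 309 = 0.357 mm/year.
B spans 1226.1 / 0.357 = 3434.45 years; at 2 density bands per year that is 3434.45 × 2 ≈ 6869 density bands.

6869 density bands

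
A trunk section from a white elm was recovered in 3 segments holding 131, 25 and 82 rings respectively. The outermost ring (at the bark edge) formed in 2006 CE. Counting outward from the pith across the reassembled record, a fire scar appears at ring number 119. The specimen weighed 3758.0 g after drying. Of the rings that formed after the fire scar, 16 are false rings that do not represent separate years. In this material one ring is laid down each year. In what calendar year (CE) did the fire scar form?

Total rings = 131 + 25 + 82 = 238.
Between ring 119 and the bark edge there are 238 − 119 = 119 rings.
Excluding 16 false rings: 119 − 16 = 103.
Counting back 103 years from 2006 CE places the fire scar in 2006 − 103 = 1903 CE.

1903 CE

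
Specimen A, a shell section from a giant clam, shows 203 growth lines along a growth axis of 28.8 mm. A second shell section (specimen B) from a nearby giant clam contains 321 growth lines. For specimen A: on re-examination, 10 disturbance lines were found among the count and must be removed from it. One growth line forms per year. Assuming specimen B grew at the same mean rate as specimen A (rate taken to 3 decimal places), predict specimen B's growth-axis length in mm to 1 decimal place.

47.8 mm

Specimen A: adjusted count: 203 − 10 = 193 growth lines.
A: Mean rate = 28.8 mm / 193 years ≈ 0.149 mm/yr.
B's length ≈ 0.149 × 321 = 47.8 mm.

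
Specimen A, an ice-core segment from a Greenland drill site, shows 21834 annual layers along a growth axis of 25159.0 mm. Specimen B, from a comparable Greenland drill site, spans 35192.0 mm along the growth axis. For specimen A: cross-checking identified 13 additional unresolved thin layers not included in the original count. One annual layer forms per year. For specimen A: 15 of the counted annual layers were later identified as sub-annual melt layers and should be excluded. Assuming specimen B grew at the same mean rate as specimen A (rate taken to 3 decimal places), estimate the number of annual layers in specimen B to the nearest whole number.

30549 annual layers

Specimen A: after corrections the count is 21834 − 15 + 13 = 21832 annual layers.
A: 25159.0 mm over 21832 years gives 25159.0 / 21832 ≈ 1.152 mm/yr.
For B, 35192.0 / 1.152 = 30548.61 years ≈ 30549 annual layers.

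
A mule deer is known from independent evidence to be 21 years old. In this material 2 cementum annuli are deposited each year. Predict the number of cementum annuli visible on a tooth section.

42 cementum annuli

21 years at 2 cementum annuli per year gives 21 × 2 = 42 cementum annuli.
So 42 cementum annuli should be present.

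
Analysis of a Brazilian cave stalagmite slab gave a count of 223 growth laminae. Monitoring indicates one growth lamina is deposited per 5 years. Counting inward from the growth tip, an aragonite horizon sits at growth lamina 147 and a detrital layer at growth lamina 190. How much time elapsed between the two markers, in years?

215 years

The two markers are separated by 190 − 147 = 43 growth laminae.
At 5 years per growth lamina, 43 × 5 = 215 years.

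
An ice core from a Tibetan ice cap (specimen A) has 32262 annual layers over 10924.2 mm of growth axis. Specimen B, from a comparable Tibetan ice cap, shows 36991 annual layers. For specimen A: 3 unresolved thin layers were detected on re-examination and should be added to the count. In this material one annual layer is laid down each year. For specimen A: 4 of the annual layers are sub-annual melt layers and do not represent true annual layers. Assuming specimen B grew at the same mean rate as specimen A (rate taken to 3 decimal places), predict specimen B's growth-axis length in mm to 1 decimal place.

Specimen A: after corrections the count is 32262 − 4 + 3 = 32261 annual layers.
A: Mean rate = 10924.2 mm / 32261 years ≈ 0.339 mm/yr.
B's length ≈ 0.339 × 36991 = 12539.9 mm.

12539.9 mm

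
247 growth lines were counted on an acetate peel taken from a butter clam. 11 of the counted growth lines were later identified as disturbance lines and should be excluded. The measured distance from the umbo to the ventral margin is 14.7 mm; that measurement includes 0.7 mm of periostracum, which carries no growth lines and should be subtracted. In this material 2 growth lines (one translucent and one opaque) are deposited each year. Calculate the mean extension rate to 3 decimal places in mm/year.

0.119 mm/year

Adjusted count: 247 − 11 = 236 growth lines.
Dividing by 2 growth lines per year: 236 / 2 = 118 years.
Net length = 14.7 − 0.7 = 14.0 mm.
Mean rate = 14.0 mm / 118 years ≈ 0.119 mm/year.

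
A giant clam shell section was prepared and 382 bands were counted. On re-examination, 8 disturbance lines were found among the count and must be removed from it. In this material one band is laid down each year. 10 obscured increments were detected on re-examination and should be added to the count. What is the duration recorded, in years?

True band count = 382 − 8 + 10 = 384.
With a one-to-one band periodicity this is 384 years.

384 years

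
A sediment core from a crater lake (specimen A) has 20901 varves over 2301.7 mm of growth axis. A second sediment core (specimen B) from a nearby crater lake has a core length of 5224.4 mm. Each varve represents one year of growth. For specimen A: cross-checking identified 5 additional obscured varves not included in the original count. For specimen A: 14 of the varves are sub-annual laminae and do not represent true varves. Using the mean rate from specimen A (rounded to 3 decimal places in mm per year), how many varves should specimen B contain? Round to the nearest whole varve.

47495 varves

Specimen A: after corrections the count is 20901 − 14 + 5 = 20892 varves.
A: Extension rate ≈ 2301.7 / 20892 = 0.110 mm/yr.
For B, 5224.4 / 0.110 = 47494.55 years ≈ 47495 varves.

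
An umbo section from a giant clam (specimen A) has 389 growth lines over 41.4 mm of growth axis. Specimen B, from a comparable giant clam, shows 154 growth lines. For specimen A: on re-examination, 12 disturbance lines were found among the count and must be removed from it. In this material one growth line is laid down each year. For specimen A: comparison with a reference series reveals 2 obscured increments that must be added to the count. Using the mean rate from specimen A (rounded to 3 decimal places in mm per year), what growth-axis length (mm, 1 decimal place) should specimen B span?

16.8 mm

Specimen A: after corrections the count is 389 − 12 + 2 = 379 growth lines.
A: Extension rate ≈ 41.4 / 379 = 0.109 mm/year.
For B, 0.109 mm/year × 154 years = 16.8 mm.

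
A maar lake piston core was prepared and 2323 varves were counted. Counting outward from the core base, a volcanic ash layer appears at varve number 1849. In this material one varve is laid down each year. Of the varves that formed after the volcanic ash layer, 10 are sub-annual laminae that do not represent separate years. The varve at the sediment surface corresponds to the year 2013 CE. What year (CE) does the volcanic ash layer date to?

1549 CE

2323 − 1849 = 474 varves lie beyond the volcanic ash layer toward the sediment surface.
Removing the 10 false varves leaves 474 − 10 = 464 true varves beyond the volcanic ash layer.
Counting back 464 years from 2013 CE places the volcanic ash layer in 2013 − 464 = 1549 CE.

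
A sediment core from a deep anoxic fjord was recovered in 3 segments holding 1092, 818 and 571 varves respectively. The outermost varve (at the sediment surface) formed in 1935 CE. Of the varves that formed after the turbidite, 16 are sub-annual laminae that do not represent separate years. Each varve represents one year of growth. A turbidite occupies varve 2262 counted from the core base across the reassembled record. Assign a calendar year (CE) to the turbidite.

1732 CE

Total varves = 1092 + 818 + 571 = 2481.
2481 − 2262 = 219 varves lie beyond the turbidite toward the sediment surface.
Excluding 16 false varves: 219 − 16 = 203.
The varve at the sediment surface is 1935 CE, so the turbidite dates to 1935 − 203 = 1732 CE.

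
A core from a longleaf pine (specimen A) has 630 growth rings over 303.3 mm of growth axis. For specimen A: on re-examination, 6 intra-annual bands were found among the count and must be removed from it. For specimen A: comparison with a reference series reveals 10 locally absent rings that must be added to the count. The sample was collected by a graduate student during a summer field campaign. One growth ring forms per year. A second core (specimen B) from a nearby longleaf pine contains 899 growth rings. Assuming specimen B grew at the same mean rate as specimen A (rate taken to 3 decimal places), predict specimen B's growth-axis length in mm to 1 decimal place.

429.7 mm

Specimen A: after corrections the count is 630 − 6 + 10 = 634 growth rings.
A: 303.3 mm over 634 years gives 303.3 / 634 ≈ 0.478 mm/yr.
B's length ≈ 0.478 × 899 = 429.7 mm.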